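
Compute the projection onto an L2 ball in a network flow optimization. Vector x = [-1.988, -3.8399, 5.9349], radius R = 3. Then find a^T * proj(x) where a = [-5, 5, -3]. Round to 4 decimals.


Step 1: Compute ||x|| (intermediates to 6 decimals).
||x|| = sqrt((-1.988)^2 + (-3.8399)^2 + 5.9349^2) = 7.343025
Step 2: Project.
Since ||x|| > R, scale = R/||x|| = 3/7.343025 = 0.408551, proj(x) = scale * x
proj(x) = [-0.812199, -1.568795, 2.424709]
Step 3: Dot product.
a^T * proj(x) = -5*(-0.812199) + 5*(-1.568795) - 3*2.424709 = -11.0571


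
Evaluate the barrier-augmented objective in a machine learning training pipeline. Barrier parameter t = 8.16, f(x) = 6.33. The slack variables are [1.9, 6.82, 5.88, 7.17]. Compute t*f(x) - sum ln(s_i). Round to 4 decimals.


Step 1: Compute log-barrier.
ln values: [0.6419, 1.9199, 1.7716, 1.9699]
phi = -(0.6419 + 1.9199 + 1.7716 + 1.9699) = -6.3032
Step 2: Compute augmented objective.
t*f(x) = 8.16*6.33 = 51.6528
Total = 51.6528 - 6.3032 = 45.3496


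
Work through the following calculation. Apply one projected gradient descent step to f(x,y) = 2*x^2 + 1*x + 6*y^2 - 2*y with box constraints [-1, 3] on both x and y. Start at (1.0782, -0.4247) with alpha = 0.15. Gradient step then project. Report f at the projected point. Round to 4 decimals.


Step 1: Compute gradient at (1.0782, -0.4247).
grad_x = 2*2*1.0782 + 1 = 5.3128
grad_y = 2*6*-0.4247 - 2 = -7.0964
Step 2: Gradient step.
x_raw = 1.0782 - 0.15*5.3128 = 0.2813
y_raw = -0.4247 - 0.15*-7.0964 = 0.6398
Step 3: Project onto [-1, 3].
x_proj = clip(0.2813) = 0.2813
y_proj = clip(0.6398) = 0.6398
Step 4: Evaluate f.
f(0.2813, 0.6398) = 1.6158


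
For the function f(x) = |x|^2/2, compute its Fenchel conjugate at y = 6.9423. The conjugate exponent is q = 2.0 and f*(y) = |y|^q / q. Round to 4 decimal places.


The conjugate exponent q satisfies 1/p + 1/q = 1.
p = 2, so q = 2/(2 - 1) = 2.0
|y|^q = 6.9423^2.0 = 48.1955
f*(6.9423) = 48.1955 / 2.0 = 24.0978


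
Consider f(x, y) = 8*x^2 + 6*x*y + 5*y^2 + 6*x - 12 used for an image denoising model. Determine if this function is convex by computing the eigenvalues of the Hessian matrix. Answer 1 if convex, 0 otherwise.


The Hessian of f(x,y) = 8*x^2 + 6*x*y + 5*y^2 + 6*x - 12 is:
H = [[16, 6], [6, 10]]
Trace = 16 + 10 = 26
Determinant = 16*10 - (6)^2 = 124
Discriminant = (26)^2 - 4*124 = 180.0
Eigenvalues: lambda_1 = 6.2918, lambda_2 = 19.7082
The function is convex.

1


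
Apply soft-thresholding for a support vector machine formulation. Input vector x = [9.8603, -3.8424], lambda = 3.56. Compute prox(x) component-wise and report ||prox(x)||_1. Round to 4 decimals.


Soft-thresholding with lambda = 3.56:
prox(9.8603) = sign(9.8603)*max(|9.8603| - 3.56, 0) = 6.3003
prox(-3.8424) = sign(-3.8424)*max(|-3.8424| - 3.56, 0) = -0.2824
prox(x) = [6.3003, -0.2824]
||prox(x)||_1 = 6.3003 + 0.2824 = 6.5827


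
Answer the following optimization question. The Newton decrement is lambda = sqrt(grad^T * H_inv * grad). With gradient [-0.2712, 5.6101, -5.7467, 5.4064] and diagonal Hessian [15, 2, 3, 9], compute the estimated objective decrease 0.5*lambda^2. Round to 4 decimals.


Step 1: H is diagonal, so H^(-1) * g = [-0.0181, 2.8051, -1.9156, 0.6007].
Step 2: g^T H^(-1) g = sum_i g_i^2 / H_ii
  = (-0.2712)^2/15 + (5.6101)^2/2 + (-5.7467)^2/3 + (5.4064)^2/9
  = 0.0049 + 15.7366 + 11.0082 + 3.2477 = 29.9974
Step 3: Objective decrease = 0.5 * g^T H^(-1) g = 14.9987


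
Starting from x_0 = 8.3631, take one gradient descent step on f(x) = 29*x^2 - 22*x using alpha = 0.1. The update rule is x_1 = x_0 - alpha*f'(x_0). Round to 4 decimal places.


We compute the gradient at x_0 and apply the update.
f'(x) = 58*x - 22
f'(8.3631) = 58*8.3631 - 22 = 463.0598
x_1 = 8.3631 - 0.1*463.0598 = -37.9429


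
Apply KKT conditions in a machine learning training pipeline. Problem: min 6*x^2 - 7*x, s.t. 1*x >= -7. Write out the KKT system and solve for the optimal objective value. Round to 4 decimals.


Step 1: Try lambda = 0 (constraint inactive).
Stationarity: 2*6*x - 7 = 0
x* = 7/(2*6) = 7/12 = 0.5833 (rounded; the exact value 7/12 is used below)
Check constraint: 1*0.5833 = 0.5833 >= -7 -- satisfied.
Step 2: Compute optimal value.
f(x*) = 6*(7/12)^2 - 7*(7/12) = -2.0417


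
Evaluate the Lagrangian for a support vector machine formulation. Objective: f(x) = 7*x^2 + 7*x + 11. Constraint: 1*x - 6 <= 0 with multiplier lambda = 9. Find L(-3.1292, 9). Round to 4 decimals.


Step 1: Evaluate f(x).
f(-3.1292) = 7*(-3.1292)^2 + 7*(-3.1292) + 11 = 57.6388
Step 2: Evaluate g(x).
g(-3.1292) = 1*-3.1292 - 6 = -9.1292
Step 3: Compute Lagrangian.
L = 57.6388 + 9*-9.1292 = -24.524


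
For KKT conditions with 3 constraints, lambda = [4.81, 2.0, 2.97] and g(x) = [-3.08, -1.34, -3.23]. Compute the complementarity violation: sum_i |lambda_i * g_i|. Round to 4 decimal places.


KKT complementary slackness check:
lambda_1 * g_1 = 4.81 * -3.08 = -14.8148
lambda_2 * g_2 = 2.0 * -1.34 = -2.68
lambda_3 * g_3 = 2.97 * -3.23 = -9.5931
Total violation = 14.8148 + 2.68 + 9.5931 = 27.0879


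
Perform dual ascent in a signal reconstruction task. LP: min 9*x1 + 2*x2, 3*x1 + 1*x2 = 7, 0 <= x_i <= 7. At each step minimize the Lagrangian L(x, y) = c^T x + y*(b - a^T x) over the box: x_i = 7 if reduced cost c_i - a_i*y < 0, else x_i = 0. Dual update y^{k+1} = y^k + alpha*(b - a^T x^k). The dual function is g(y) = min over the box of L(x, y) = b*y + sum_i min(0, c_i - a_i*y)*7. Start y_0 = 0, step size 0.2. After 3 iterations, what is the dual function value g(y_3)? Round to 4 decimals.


Dual ascent for LP: min 9*x1 + 2*x2, 3*x1 + 1*x2 = 7, 0 <= x_i <= 7
Step 1: y^k = 0.0, reduced costs: (9.0, 2.0)
  x^k = (0.0, 0.0), subgradient = b - a^T x = 7.0
  y^{k+1} = 0.0 + 0.2*7.0 = 1.4
Step 2: y^k = 1.4, reduced costs: (4.8, 0.6)
  x^k = (0.0, 0.0), subgradient = b - a^T x = 7.0
  y^{k+1} = 1.4 + 0.2*7.0 = 2.8
Step 3: y^k = 2.8, reduced costs: (0.6, -0.8)
  x^k = (0.0, 7.0), subgradient = b - a^T x = 0.0
  y^{k+1} = 2.8 + 0.2*0.0 = 2.8
Dual objective at y_3 = 2.8: reduced costs (0.6, -0.8), box minimizer x = (0.0, 7.0)
g(y_3) = b*y + (c1 - a1*y)*x1 + (c2 - a2*y)*x2 = 7*2.8 + 0.6*0.0 + (-0.8)*7.0 = 19.6 + 0.0 - 5.6 = 14.0


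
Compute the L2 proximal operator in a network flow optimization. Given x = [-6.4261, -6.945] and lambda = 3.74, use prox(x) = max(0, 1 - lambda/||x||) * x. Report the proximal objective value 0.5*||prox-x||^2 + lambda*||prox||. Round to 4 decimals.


Step 1: Compute ||x||.
||x|| = 9.4619
Step 2: Compute scaling factor.
scale = max(0, 1 - 3.74/9.4619) = 0.6047
Step 3: prox(x) = [-3.8861, -4.1999]
||prox(x)|| = 5.7219
Step 4: Proximal objective.
0.5*||prox-x||^2 = 6.9938
lambda*||prox|| = 21.3999
Total = 28.3938


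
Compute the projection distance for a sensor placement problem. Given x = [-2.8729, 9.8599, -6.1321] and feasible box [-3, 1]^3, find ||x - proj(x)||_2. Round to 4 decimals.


Project each component onto [-3, 1].
clip(-2.8729) = -2.8729, clip(9.8599) = 1.0, clip(-6.1321) = -3.0
Projection = [-2.8729, 1.0, -3.0]
Squared diffs: [0.0, 78.4978, 9.8101]
Distance = sqrt(88.3079) = 9.3972


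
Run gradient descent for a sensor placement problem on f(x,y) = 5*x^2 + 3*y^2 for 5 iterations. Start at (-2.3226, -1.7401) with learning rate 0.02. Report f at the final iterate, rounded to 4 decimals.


Gradient descent on f(x,y) = 5*x^2 + 3*y^2.
Starting point: (-2.3226, -1.7401), alpha = 0.02
Step 1: grad_x = 2*5*-2.3226 = -23.226, grad_y = 2*3*-1.7401 = -10.4406
  x_1 = -2.3226 - 0.02*-23.226 = -1.8581
  y_1 = -1.7401 - 0.02*-10.4406 = -1.5313
Step 2: grad_x = 2*5*-1.8581 = -18.5808, grad_y = 2*3*-1.5313 = -9.1877
  x_2 = -1.8581 - 0.02*-18.5808 = -1.4865
  y_2 = -1.5313 - 0.02*-9.1877 = -1.3475
Step 3: grad_x = 2*5*-1.4865 = -14.8646, grad_y = 2*3*-1.3475 = -8.0852
  x_3 = -1.4865 - 0.02*-14.8646 = -1.1892
  y_3 = -1.3475 - 0.02*-8.0852 = -1.1858
Step 4: grad_x = 2*5*-1.1892 = -11.8917, grad_y = 2*3*-1.1858 = -7.115
  x_4 = -1.1892 - 0.02*-11.8917 = -0.9513
  y_4 = -1.1858 - 0.02*-7.115 = -1.0435
Step 5: grad_x = 2*5*-0.9513 = -9.5134, grad_y = 2*3*-1.0435 = -6.2612
  x_5 = -0.9513 - 0.02*-9.5134 = -0.7611
  y_5 = -1.0435 - 0.02*-6.2612 = -0.9183
f(-0.7611, -0.9183) = 5*(-0.7611)^2 + 3*(-0.9183)^2 = 5.426


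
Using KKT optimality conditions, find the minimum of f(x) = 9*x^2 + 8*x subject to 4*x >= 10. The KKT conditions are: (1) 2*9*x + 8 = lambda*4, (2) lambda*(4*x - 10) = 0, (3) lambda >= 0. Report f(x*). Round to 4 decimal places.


Step 1: Try lambda = 0 (constraint inactive).
x_unc = -8/(2*9) = -0.4444
Check: 4*-0.4444 = -1.7776 < 10 -- violated!
Step 2: Constraint must be active: 4*x = 10
x* = 10/4 = 2.5
lambda = (2*9*2.5 + 8)/4 = 13.25
Step 3: Compute optimal value.
f(x*) = 9*2.5^2 + 8*2.5 = 76.25


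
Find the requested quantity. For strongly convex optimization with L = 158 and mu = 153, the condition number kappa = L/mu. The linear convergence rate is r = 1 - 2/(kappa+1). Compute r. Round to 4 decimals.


Step 1: Compute the condition number.
kappa = L/mu = 158/153 = 1.0327
Step 2: Compute the convergence rate.
r = 1 - 2/(kappa + 1) = 1 - 2*mu/(L + mu) = (L - mu)/(L + mu) = 5/311 = 0.0161


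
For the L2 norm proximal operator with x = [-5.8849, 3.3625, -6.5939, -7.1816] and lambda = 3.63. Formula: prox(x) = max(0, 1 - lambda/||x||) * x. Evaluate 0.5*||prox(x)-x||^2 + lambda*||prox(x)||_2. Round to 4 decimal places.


Step 1: Compute ||x||.
||x|| = 11.8741
Step 2: Compute scaling factor.
scale = max(0, 1 - 3.63/11.8741) = 0.6943
Step 3: prox(x) = [-4.0858, 2.3346, -4.5781, -4.9861]
||prox(x)|| = 8.2441
Step 4: Proximal objective.
0.5*||prox-x||^2 = 6.5885
lambda*||prox|| = 29.9261
Total = 36.5144


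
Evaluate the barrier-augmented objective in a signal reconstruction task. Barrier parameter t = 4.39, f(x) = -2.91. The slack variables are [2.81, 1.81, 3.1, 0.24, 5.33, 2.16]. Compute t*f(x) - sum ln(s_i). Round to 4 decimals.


Step 1: Compute log-barrier.
ln values: [1.0332, 0.5933, 1.1314, -1.4271, 1.6734, 0.7701]
phi = -(1.0332 + 0.5933 + 1.1314 - 1.4271 + 1.6734 + 0.7701) = -3.7743
Step 2: Compute augmented objective.
t*f(x) = 4.39*-2.91 = -12.7749
Total = -12.7749 - 3.7743 = -16.5492


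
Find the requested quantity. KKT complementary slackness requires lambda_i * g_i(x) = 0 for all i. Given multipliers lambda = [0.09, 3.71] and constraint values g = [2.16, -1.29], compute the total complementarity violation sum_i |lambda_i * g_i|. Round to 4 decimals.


KKT complementary slackness check:
lambda_1 * g_1 = 0.09 * 2.16 = 0.1944
lambda_2 * g_2 = 3.71 * -1.29 = -4.7859
Total violation = 0.1944 + 4.7859 = 4.9803


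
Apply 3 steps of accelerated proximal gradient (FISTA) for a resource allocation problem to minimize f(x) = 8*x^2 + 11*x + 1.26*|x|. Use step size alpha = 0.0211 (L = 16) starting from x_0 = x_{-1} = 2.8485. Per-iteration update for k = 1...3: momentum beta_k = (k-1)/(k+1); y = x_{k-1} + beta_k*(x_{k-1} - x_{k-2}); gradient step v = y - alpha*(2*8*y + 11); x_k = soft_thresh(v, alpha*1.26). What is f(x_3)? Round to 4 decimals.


FISTA on f(x) = 8*x^2 + 11*x + 1.26*|x|
L = 16, alpha = 0.0211
Iteration 1: beta = 0.0, y = 2.8485 + 0.0*(2.8485 - 2.8485) = 2.8485
  grad(y) = 56.576, v = y - alpha*grad = 1.6547
  prox(v) = soft_thresh(1.6547, 0.0266) = 1.6282
Iteration 2: beta = 0.3333, y = 1.6282 + 0.3333*(1.6282 - 2.8485) = 1.2214
  grad(y) = 30.5421, v = y - alpha*grad = 0.5769
  prox(v) = soft_thresh(0.5769, 0.0266) = 0.5504
Iteration 3: beta = 0.5, y = 0.5504 + 0.5*(0.5504 - 1.6282) = 0.0115
  grad(y) = 11.1833, v = y - alpha*grad = -0.2245
  prox(v) = soft_thresh(-0.2245, 0.0266) = -0.1979
f(x_3) = 8*(-0.1979)^2 + 11*(-0.1979) + 1.26*|-0.1979| = -1.6144


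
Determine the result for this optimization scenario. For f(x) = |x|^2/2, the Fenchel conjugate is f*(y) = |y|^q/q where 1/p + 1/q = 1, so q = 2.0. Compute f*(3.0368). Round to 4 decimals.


The conjugate exponent q satisfies 1/p + 1/q = 1.
p = 2, so q = 2/(2 - 1) = 2.0
|y|^q = 3.0368^2.0 = 9.2222
f*(3.0368) = 9.2222 / 2.0 = 4.6111


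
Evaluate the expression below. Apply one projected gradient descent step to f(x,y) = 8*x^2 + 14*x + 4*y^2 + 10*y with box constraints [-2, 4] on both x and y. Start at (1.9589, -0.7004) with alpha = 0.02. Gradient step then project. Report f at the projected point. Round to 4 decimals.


Step 1: Compute gradient at (1.9589, -0.7004).
grad_x = 2*8*1.9589 + 14 = 45.3424
grad_y = 2*4*-0.7004 + 10 = 4.3968
Step 2: Gradient step.
x_raw = 1.9589 - 0.02*45.3424 = 1.0521
y_raw = -0.7004 - 0.02*4.3968 = -0.7883
Step 3: Project onto [-2, 4].
x_proj = clip(1.0521) = 1.0521
y_proj = clip(-0.7883) = -0.7883
Step 4: Evaluate f.
f(1.0521, -0.7883) = 18.1858


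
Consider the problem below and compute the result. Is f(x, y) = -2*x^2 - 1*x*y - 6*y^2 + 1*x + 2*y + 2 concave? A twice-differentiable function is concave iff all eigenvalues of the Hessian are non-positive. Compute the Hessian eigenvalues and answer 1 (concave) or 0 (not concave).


The Hessian of f(x,y) = -2*x^2 - 1*x*y - 6*y^2 + 1*x + 2*y + 2 is:
H = [[-4, -1], [-1, -12]]
Trace = -4 - 12 = -16
Determinant = -4*-12 - (-1)^2 = 47
Discriminant = (-16)^2 - 4*47 = 68.0
Eigenvalues: lambda_1 = -12.1231, lambda_2 = -3.8769
The function is concave.

1


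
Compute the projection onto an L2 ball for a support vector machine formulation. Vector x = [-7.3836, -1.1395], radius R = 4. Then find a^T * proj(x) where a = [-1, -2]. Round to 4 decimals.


Step 1: Compute ||x|| (intermediates to 6 decimals).
||x|| = sqrt((-7.3836)^2 + (-1.1395)^2) = 7.471011
Step 2: Project.
Since ||x|| > R, scale = R/||x|| = 4/7.471011 = 0.535403, proj(x) = scale * x
proj(x) = [-3.953202, -0.610092]
Step 3: Dot product.
a^T * proj(x) = -1*(-3.953202) - 2*(-0.610092) = 5.1734


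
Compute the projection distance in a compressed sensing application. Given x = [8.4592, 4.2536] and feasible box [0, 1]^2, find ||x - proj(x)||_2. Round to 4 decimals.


Project each component onto [0, 1].
clip(8.4592) = 1.0, clip(4.2536) = 1.0
Projection = [1.0, 1.0]
Squared diffs: [55.6397, 10.5859]
Distance = sqrt(66.2256) = 8.1379


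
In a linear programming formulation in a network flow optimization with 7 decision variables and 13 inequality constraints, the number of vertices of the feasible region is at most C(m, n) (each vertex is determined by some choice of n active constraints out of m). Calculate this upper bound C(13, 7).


Each vertex corresponds to some choice of n active constraints out of m, so the number of vertices is at most C(m, n) = m! / (n!(m-n)!).
m = 13, n = 7
Numerator: 13 * 12 * 11 * 10 * 9 * 8 * 7
Denominator: 7! = 5040
C(13, 7) = 1716


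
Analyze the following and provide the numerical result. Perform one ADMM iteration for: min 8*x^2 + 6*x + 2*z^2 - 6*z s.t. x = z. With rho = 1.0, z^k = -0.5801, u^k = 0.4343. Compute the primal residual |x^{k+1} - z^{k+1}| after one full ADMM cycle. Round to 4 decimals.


ADMM iteration with rho = 1.0, z^k = -0.5801, u^k = 0.4343
Step 1: x-update.
Minimize 8*x^2 + 6*x + (1.0/2)*(x + 0.5801 + 0.4343)^2
FOC: (2*8 + 1.0)*x = -6 + 1.0*(-0.5801 - 0.4343)
x^{k+1} = -0.4126
Step 2: z-update.
Minimize 2*z^2 - 6*z + (1.0/2)*(-0.4126 - z + 0.4343)^2
FOC: (2*2 + 1.0)*z = 6 + 1.0*(-0.4126 + 0.4343)
z^{k+1} = 1.2043
Step 3: u-update.
u^{k+1} = 0.4343 - 0.4126 - 1.2043 = -1.1826
Step 4: Primal residual = |-0.4126 - 1.2043| = 1.6169


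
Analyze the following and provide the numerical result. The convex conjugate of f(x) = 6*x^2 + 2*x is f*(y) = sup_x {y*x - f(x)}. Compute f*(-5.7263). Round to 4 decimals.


f*(y) = sup_x {y*x - a*x^2 - b*x} = sup_x {(y-b)*x - a*x^2}
FOC: (y - b) - 2a*x = 0 => x* = (y - b)/(2a)
x* = (-5.7263 - 2)/(2*6) = -0.6439
f*(-5.7263) = (y-b)^2/(4a) = (-5.7263 - 2)^2/(4*6)
= 59.6957/24 = 2.4873


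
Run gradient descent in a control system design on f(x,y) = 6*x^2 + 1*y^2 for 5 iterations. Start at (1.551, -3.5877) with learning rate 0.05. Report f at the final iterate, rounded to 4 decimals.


Gradient descent on f(x,y) = 6*x^2 + 1*y^2.
Starting point: (1.551, -3.5877), alpha = 0.05
Step 1: grad_x = 2*6*1.551 = 18.612, grad_y = 2*1*-3.5877 = -7.1754
  x_1 = 1.551 - 0.05*18.612 = 0.6204
  y_1 = -3.5877 - 0.05*-7.1754 = -3.2289
Step 2: grad_x = 2*6*0.6204 = 7.4448, grad_y = 2*1*-3.2289 = -6.4579
  x_2 = 0.6204 - 0.05*7.4448 = 0.2482
  y_2 = -3.2289 - 0.05*-6.4579 = -2.906
Step 3: grad_x = 2*6*0.2482 = 2.9779, grad_y = 2*1*-2.906 = -5.8121
  x_3 = 0.2482 - 0.05*2.9779 = 0.0993
  y_3 = -2.906 - 0.05*-5.8121 = -2.6154
Step 4: grad_x = 2*6*0.0993 = 1.1912, grad_y = 2*1*-2.6154 = -5.2309
  x_4 = 0.0993 - 0.05*1.1912 = 0.0397
  y_4 = -2.6154 - 0.05*-5.2309 = -2.3539
Step 5: grad_x = 2*6*0.0397 = 0.4765, grad_y = 2*1*-2.3539 = -4.7078
  x_5 = 0.0397 - 0.05*0.4765 = 0.0159
  y_5 = -2.3539 - 0.05*-4.7078 = -2.1185
f(0.0159, -2.1185) = 6*0.0159^2 + 1*(-2.1185)^2 = 4.4896


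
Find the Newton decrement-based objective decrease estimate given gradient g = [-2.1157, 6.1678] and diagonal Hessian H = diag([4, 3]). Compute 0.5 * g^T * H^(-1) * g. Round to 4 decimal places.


Step 1: H is diagonal, so H^(-1) * g = [-0.5289, 2.0559].
Step 2: g^T H^(-1) g = sum_i g_i^2 / H_ii
  = (-2.1157)^2/4 + (6.1678)^2/3
  = 1.119 + 12.6806 = 13.7996
Step 3: Objective decrease = 0.5 * g^T H^(-1) g = 6.8998


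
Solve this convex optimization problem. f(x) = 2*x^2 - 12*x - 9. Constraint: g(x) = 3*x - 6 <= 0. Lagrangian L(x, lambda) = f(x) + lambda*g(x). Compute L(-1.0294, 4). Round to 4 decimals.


Step 1: Evaluate f(x).
f(-1.0294) = 2*(-1.0294)^2 - 12*(-1.0294) - 9 = 5.4721
Step 2: Evaluate g(x).
g(-1.0294) = 3*-1.0294 - 6 = -9.0882
Step 3: Compute Lagrangian.
L = 5.4721 + 4*-9.0882 = -30.8807


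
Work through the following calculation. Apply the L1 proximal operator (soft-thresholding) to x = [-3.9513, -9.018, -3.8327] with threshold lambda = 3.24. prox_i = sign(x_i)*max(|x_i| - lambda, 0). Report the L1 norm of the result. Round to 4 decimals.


Soft-thresholding with lambda = 3.24:
prox(-3.9513) = sign(-3.9513)*max(|-3.9513| - 3.24, 0) = -0.7113
prox(-9.018) = sign(-9.018)*max(|-9.018| - 3.24, 0) = -5.778
prox(-3.8327) = sign(-3.8327)*max(|-3.8327| - 3.24, 0) = -0.5927
prox(x) = [-0.7113, -5.778, -0.5927]
||prox(x)||_1 = 0.7113 + 5.778 + 0.5927 = 7.082


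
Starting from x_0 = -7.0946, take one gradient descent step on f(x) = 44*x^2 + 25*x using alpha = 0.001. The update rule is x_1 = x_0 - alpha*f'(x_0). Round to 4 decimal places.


We compute the gradient at x_0 and apply the update.
f'(x) = 88*x + 25
f'(-7.0946) = 88*-7.0946 + 25 = -599.3248
x_1 = -7.0946 - 0.001*-599.3248 = -6.4953


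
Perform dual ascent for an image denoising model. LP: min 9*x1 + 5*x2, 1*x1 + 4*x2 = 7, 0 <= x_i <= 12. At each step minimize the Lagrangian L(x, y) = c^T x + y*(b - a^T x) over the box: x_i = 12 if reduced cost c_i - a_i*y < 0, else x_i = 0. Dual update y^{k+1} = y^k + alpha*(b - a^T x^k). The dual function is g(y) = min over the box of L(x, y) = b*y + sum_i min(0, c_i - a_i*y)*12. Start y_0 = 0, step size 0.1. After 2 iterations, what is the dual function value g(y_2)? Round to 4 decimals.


Dual ascent for LP: min 9*x1 + 5*x2, 1*x1 + 4*x2 = 7, 0 <= x_i <= 12
Step 1: y^k = 0.0, reduced costs: (9.0, 5.0)
  x^k = (0.0, 0.0), subgradient = b - a^T x = 7.0
  y^{k+1} = 0.0 + 0.1*7.0 = 0.7
Step 2: y^k = 0.7, reduced costs: (8.3, 2.2)
  x^k = (0.0, 0.0), subgradient = b - a^T x = 7.0
  y^{k+1} = 0.7 + 0.1*7.0 = 1.4
Dual objective at y_2 = 1.4: reduced costs (7.6, -0.6), box minimizer x = (0.0, 12.0)
g(y_2) = b*y + (c1 - a1*y)*x1 + (c2 - a2*y)*x2 = 7*1.4 + 7.6*0.0 + (-0.6)*12.0 = 9.8 + 0.0 - 7.2 = 2.6


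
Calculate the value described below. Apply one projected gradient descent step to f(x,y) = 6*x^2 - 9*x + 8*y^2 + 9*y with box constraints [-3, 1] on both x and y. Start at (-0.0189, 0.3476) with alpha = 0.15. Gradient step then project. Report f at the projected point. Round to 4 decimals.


Step 1: Compute gradient at (-0.0189, 0.3476).
grad_x = 2*6*-0.0189 - 9 = -9.2268
grad_y = 2*8*0.3476 + 9 = 14.5616
Step 2: Gradient step.
x_raw = -0.0189 - 0.15*-9.2268 = 1.3651
y_raw = 0.3476 - 0.15*14.5616 = -1.8366
Step 3: Project onto [-3, 1].
x_proj = clip(1.3651) = 1.0
y_proj = clip(-1.8366) = -1.8366
Step 4: Evaluate f.
f(1.0, -1.8366) = 7.4562


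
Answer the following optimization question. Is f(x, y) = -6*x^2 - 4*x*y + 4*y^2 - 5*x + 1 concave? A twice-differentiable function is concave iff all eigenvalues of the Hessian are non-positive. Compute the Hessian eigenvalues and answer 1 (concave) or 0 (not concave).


The Hessian of f(x,y) = -6*x^2 - 4*x*y + 4*y^2 - 5*x + 1 is:
H = [[-12, -4], [-4, 8]]
Trace = -12 + 8 = -4
Determinant = -12*8 - (-4)^2 = -112
Discriminant = (-4)^2 - 4*-112 = 464.0
Eigenvalues: lambda_1 = -12.7703, lambda_2 = 8.7703
The function is not concave.

0


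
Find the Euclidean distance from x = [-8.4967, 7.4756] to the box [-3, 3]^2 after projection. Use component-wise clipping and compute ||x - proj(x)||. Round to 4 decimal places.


Project each component onto [-3, 3].
clip(-8.4967) = -3.0, clip(7.4756) = 3.0
Projection = [-3.0, 3.0]
Squared diffs: [30.2137, 20.031]
Distance = sqrt(50.2447) = 7.0884


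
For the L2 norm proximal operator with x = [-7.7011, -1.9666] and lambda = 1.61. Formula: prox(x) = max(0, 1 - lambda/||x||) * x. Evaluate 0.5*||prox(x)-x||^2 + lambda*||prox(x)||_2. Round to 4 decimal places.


Step 1: Compute ||x||.
||x|| = 7.9482
Step 2: Compute scaling factor.
scale = max(0, 1 - 1.61/7.9482) = 0.7974
Step 3: prox(x) = [-6.1412, -1.5682]
||prox(x)|| = 6.3382
Step 4: Proximal objective.
0.5*||prox-x||^2 = 1.2961
lambda*||prox|| = 10.2045
Total = 11.5006


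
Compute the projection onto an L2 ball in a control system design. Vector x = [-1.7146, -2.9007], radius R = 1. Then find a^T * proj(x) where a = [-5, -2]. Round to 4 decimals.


Step 1: Compute ||x|| (intermediates to 6 decimals).
||x|| = sqrt((-1.7146)^2 + (-2.9007)^2) = 3.369557
Step 2: Project.
Since ||x|| > R, scale = R/||x|| = 1/3.369557 = 0.296775, proj(x) = scale * x
proj(x) = [-0.50885, -0.860855]
Step 3: Dot product.
a^T * proj(x) = -5*(-0.50885) - 2*(-0.860855) = 4.266


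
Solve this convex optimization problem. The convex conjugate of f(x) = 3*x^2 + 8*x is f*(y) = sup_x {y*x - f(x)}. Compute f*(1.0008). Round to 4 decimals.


f*(y) = sup_x {y*x - a*x^2 - b*x} = sup_x {(y-b)*x - a*x^2}
FOC: (y - b) - 2a*x = 0 => x* = (y - b)/(2a)
x* = (1.0008 - 8)/(2*3) = -1.1665
f*(1.0008) = (y-b)^2/(4a) = (1.0008 - 8)^2/(4*3)
= 48.9888/12 = 4.0824


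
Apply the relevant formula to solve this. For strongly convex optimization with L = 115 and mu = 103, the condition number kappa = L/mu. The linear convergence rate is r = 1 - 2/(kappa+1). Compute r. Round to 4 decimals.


Step 1: Compute the condition number.
kappa = L/mu = 115/103 = 1.1165
Step 2: Compute the convergence rate.
r = 1 - 2/(kappa + 1) = 1 - 2*mu/(L + mu) = (L - mu)/(L + mu) = 12/218 = 0.055


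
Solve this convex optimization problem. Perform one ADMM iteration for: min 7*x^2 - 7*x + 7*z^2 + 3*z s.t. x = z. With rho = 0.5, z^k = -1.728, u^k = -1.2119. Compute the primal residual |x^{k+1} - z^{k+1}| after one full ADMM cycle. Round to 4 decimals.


ADMM iteration with rho = 0.5, z^k = -1.728, u^k = -1.2119
Step 1: x-update.
Minimize 7*x^2 - 7*x + (0.5/2)*(x + 1.728 - 1.2119)^2
FOC: (2*7 + 0.5)*x = 7 + 0.5*(-1.728 + 1.2119)
x^{k+1} = 0.465
Step 2: z-update.
Minimize 7*z^2 + 3*z + (0.5/2)*(0.465 - z - 1.2119)^2
FOC: (2*7 + 0.5)*z = -3 + 0.5*(0.465 - 1.2119)
z^{k+1} = -0.2327
Step 3: u-update.
u^{k+1} = -1.2119 + 0.465 + 0.2327 = -0.5143
Step 4: Primal residual = |0.465 + 0.2327| = 0.6976


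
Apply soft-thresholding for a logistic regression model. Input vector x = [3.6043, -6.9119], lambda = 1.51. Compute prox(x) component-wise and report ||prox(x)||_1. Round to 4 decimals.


Soft-thresholding with lambda = 1.51:
prox(3.6043) = sign(3.6043)*max(|3.6043| - 1.51, 0) = 2.0943
prox(-6.9119) = sign(-6.9119)*max(|-6.9119| - 1.51, 0) = -5.4019
prox(x) = [2.0943, -5.4019]
||prox(x)||_1 = 2.0943 + 5.4019 = 7.4962


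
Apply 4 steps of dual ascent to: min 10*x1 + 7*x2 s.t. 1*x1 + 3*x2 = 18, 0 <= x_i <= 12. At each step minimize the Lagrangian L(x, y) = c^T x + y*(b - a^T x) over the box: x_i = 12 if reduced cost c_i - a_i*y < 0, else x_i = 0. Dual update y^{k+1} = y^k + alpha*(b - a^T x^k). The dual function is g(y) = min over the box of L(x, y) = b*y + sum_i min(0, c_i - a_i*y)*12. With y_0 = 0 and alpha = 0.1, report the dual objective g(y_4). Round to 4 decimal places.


Dual ascent for LP: min 10*x1 + 7*x2, 1*x1 + 3*x2 = 18, 0 <= x_i <= 12
Step 1: y^k = 0.0, reduced costs: (10.0, 7.0)
  x^k = (0.0, 0.0), subgradient = b - a^T x = 18.0
  y^{k+1} = 0.0 + 0.1*18.0 = 1.8
Step 2: y^k = 1.8, reduced costs: (8.2, 1.6)
  x^k = (0.0, 0.0), subgradient = b - a^T x = 18.0
  y^{k+1} = 1.8 + 0.1*18.0 = 3.6
Step 3: y^k = 3.6, reduced costs: (6.4, -3.8)
  x^k = (0.0, 12.0), subgradient = b - a^T x = -18.0
  y^{k+1} = 3.6 + 0.1*-18.0 = 1.8
Step 4: y^k = 1.8, reduced costs: (8.2, 1.6)
  x^k = (0.0, 0.0), subgradient = b - a^T x = 18.0
  y^{k+1} = 1.8 + 0.1*18.0 = 3.6
Dual objective at y_4 = 3.6: reduced costs (6.4, -3.8), box minimizer x = (0.0, 12.0)
g(y_4) = b*y + (c1 - a1*y)*x1 + (c2 - a2*y)*x2 = 18*3.6 + 6.4*0.0 + (-3.8)*12.0 = 64.8 + 0.0 - 45.6 = 19.2


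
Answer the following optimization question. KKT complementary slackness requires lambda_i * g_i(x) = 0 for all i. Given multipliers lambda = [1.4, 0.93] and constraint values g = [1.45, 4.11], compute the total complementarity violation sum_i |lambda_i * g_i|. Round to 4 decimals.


KKT complementary slackness check:
lambda_1 * g_1 = 1.4 * 1.45 = 2.03
lambda_2 * g_2 = 0.93 * 4.11 = 3.8223
Total violation = 2.03 + 3.8223 = 5.8523


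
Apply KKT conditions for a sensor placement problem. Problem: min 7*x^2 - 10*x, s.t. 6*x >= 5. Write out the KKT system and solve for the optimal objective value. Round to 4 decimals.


Step 1: Try lambda = 0 (constraint inactive).
x_unc = 10/(2*7) = 0.7143
Check: 6*0.7143 = 4.2858 < 5 -- violated!
Step 2: Constraint must be active: 6*x = 5
x* = 5/6 = 0.8333 (rounded; the exact value 5/6 is used below)
lambda = (2*7*(5/6) - 10)/6 = 0.2778
Step 3: Compute optimal value.
f(x*) = 7*(5/6)^2 - 10*(5/6) = -3.4722


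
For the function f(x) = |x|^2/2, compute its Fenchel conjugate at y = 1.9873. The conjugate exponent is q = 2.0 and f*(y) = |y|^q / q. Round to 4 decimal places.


The conjugate exponent q satisfies 1/p + 1/q = 1.
p = 2, so q = 2/(2 - 1) = 2.0
|y|^q = 1.9873^2.0 = 3.9494
f*(1.9873) = 3.9494 / 2.0 = 1.9747


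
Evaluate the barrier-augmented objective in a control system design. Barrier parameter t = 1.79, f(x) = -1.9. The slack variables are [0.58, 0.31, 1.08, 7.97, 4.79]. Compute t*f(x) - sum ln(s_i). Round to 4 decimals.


Step 1: Compute log-barrier.
ln values: [-0.5447, -1.1712, 0.077, 2.0757, 1.5665]
phi = -(-0.5447 - 1.1712 + 0.077 + 2.0757 + 1.5665) = -2.0033
Step 2: Compute augmented objective.
t*f(x) = 1.79*-1.9 = -3.401
Total = -3.401 - 2.0033 = -5.4043


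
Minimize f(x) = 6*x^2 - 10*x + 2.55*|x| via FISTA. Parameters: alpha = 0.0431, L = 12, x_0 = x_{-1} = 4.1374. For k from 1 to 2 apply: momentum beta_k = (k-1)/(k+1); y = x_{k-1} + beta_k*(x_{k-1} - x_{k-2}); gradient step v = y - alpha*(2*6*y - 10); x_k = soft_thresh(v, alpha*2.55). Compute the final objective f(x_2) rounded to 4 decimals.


FISTA on f(x) = 6*x^2 - 10*x + 2.55*|x|
L = 12, alpha = 0.0431
Iteration 1: beta = 0.0, y = 4.1374 + 0.0*(4.1374 - 4.1374) = 4.1374
  grad(y) = 39.6488, v = y - alpha*grad = 2.4285
  prox(v) = soft_thresh(2.4285, 0.1099) = 2.3186
Iteration 2: beta = 0.3333, y = 2.3186 + 0.3333*(2.3186 - 4.1374) = 1.7124
  grad(y) = 10.5485, v = y - alpha*grad = 1.2577
  prox(v) = soft_thresh(1.2577, 0.1099) = 1.1478
f(x_2) = 6*1.1478^2 - 10*1.1478 + 2.55*|1.1478| = -0.6463


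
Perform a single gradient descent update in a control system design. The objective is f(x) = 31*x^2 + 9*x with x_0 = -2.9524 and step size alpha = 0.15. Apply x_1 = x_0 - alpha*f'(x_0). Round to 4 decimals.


We compute the gradient at x_0 and apply the update.
f'(x) = 62*x + 9
f'(-2.9524) = 62*-2.9524 + 9 = -174.0488
x_1 = -2.9524 - 0.15*-174.0488 = 23.1549


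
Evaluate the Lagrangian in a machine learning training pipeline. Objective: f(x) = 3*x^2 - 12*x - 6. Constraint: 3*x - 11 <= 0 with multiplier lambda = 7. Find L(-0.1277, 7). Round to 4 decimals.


Step 1: Evaluate f(x).
f(-0.1277) = 3*(-0.1277)^2 - 12*(-0.1277) - 6 = -4.4187
Step 2: Evaluate g(x).
g(-0.1277) = 3*-0.1277 - 11 = -11.3831
Step 3: Compute Lagrangian.
L = -4.4187 + 7*-11.3831 = -84.1004


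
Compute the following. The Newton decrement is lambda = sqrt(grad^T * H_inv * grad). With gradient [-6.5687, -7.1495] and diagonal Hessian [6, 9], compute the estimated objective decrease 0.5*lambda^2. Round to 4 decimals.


Step 1: H is diagonal, so H^(-1) * g = [-1.0948, -0.7944].
Step 2: g^T H^(-1) g = sum_i g_i^2 / H_ii
  = (-6.5687)^2/6 + (-7.1495)^2/9
  = 7.1913 + 5.6795 = 12.8708
Step 3: Objective decrease = 0.5 * g^T H^(-1) g = 6.4354


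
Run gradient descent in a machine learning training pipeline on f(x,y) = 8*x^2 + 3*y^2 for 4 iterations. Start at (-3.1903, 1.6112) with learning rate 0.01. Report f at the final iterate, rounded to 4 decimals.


Gradient descent on f(x,y) = 8*x^2 + 3*y^2.
Starting point: (-3.1903, 1.6112), alpha = 0.01
Step 1: grad_x = 2*8*-3.1903 = -51.0448, grad_y = 2*3*1.6112 = 9.6672
  x_1 = -3.1903 - 0.01*-51.0448 = -2.6799
  y_1 = 1.6112 - 0.01*9.6672 = 1.5145
Step 2: grad_x = 2*8*-2.6799 = -42.8776, grad_y = 2*3*1.5145 = 9.0872
  x_2 = -2.6799 - 0.01*-42.8776 = -2.2511
  y_2 = 1.5145 - 0.01*9.0872 = 1.4237
Step 3: grad_x = 2*8*-2.2511 = -36.0172, grad_y = 2*3*1.4237 = 8.5419
  x_3 = -2.2511 - 0.01*-36.0172 = -1.8909
  y_3 = 1.4237 - 0.01*8.5419 = 1.3382
Step 4: grad_x = 2*8*-1.8909 = -30.2545, grad_y = 2*3*1.3382 = 8.0294
  x_4 = -1.8909 - 0.01*-30.2545 = -1.5884
  y_4 = 1.3382 - 0.01*8.0294 = 1.2579
f(-1.5884, 1.2579) = 8*(-1.5884)^2 + 3*1.2579^2 = 24.9303


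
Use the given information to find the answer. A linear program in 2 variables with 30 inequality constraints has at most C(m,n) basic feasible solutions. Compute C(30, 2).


Each vertex corresponds to some choice of n active constraints out of m, so the number of vertices is at most C(m, n) = m! / (n!(m-n)!).
m = 30, n = 2
Numerator: 30 * 29
Denominator: 2! = 2
C(30, 2) = 435


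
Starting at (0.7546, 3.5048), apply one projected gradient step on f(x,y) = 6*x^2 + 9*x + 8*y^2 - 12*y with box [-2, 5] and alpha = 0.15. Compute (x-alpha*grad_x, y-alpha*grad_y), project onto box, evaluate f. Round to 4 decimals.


Step 1: Compute gradient at (0.7546, 3.5048).
grad_x = 2*6*0.7546 + 9 = 18.0552
grad_y = 2*8*3.5048 - 12 = 44.0768
Step 2: Gradient step.
x_raw = 0.7546 - 0.15*18.0552 = -1.9537
y_raw = 3.5048 - 0.15*44.0768 = -3.1067
Step 3: Project onto [-2, 5].
x_proj = clip(-1.9537) = -1.9537
y_proj = clip(-3.1067) = -2.0
Step 4: Evaluate f.
f(-1.9537, -2.0) = 61.3181


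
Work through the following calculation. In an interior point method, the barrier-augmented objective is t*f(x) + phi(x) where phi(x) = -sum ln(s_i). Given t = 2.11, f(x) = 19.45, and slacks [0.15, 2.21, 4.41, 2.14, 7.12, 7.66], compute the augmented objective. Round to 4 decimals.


Step 1: Compute log-barrier.
ln values: [-1.8971, 0.793, 1.4839, 0.7608, 1.9629, 2.036]
phi = -(-1.8971 + 0.793 + 1.4839 + 0.7608 + 1.9629 + 2.036) = -5.1395
Step 2: Compute augmented objective.
t*f(x) = 2.11*19.45 = 41.0395
Total = 41.0395 - 5.1395 = 35.9


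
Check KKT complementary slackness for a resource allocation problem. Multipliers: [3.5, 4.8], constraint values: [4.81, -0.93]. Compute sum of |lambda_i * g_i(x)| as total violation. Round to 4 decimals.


KKT complementary slackness check:
lambda_1 * g_1 = 3.5 * 4.81 = 16.835
lambda_2 * g_2 = 4.8 * -0.93 = -4.464
Total violation = 16.835 + 4.464 = 21.299


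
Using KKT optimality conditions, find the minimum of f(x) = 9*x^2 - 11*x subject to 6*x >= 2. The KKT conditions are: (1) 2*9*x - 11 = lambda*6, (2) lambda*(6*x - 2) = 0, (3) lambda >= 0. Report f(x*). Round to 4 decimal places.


Step 1: Try lambda = 0 (constraint inactive).
Stationarity: 2*9*x - 11 = 0
x* = 11/(2*9) = 11/18 = 0.6111 (rounded; the exact value 11/18 is used below)
Check constraint: 6*0.6111 = 3.6666 >= 2 -- satisfied.
Step 2: Compute optimal value.
f(x*) = 9*(11/18)^2 - 11*(11/18) = -3.3611


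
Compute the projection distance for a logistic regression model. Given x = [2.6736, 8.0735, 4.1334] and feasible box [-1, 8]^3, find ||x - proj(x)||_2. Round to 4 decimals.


Project each component onto [-1, 8].
clip(2.6736) = 2.6736, clip(8.0735) = 8.0, clip(4.1334) = 4.1334
Projection = [2.6736, 8.0, 4.1334]
Squared diffs: [0.0, 0.0054, 0.0]
Distance = sqrt(0.0054) = 0.0735


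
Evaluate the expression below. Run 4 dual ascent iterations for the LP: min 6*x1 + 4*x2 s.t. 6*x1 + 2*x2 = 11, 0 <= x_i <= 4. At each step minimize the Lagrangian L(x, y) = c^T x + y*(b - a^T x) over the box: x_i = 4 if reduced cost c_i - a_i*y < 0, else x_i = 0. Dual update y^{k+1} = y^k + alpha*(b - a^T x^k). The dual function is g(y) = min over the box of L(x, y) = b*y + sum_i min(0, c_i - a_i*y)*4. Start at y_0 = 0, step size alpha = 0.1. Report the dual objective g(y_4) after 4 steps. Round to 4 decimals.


Dual ascent for LP: min 6*x1 + 4*x2, 6*x1 + 2*x2 = 11, 0 <= x_i <= 4
Step 1: y^k = 0.0, reduced costs: (6.0, 4.0)
  x^k = (0.0, 0.0), subgradient = b - a^T x = 11.0
  y^{k+1} = 0.0 + 0.1*11.0 = 1.1
Step 2: y^k = 1.1, reduced costs: (-0.6, 1.8)
  x^k = (4.0, 0.0), subgradient = b - a^T x = -13.0
  y^{k+1} = 1.1 + 0.1*-13.0 = -0.2
Step 3: y^k = -0.2, reduced costs: (7.2, 4.4)
  x^k = (0.0, 0.0), subgradient = b - a^T x = 11.0
  y^{k+1} = -0.2 + 0.1*11.0 = 0.9
Step 4: y^k = 0.9, reduced costs: (0.6, 2.2)
  x^k = (0.0, 0.0), subgradient = b - a^T x = 11.0
  y^{k+1} = 0.9 + 0.1*11.0 = 2.0
Dual objective at y_4 = 2.0: reduced costs (-6.0, 0.0), box minimizer x = (4.0, 0.0)
g(y_4) = b*y + (c1 - a1*y)*x1 + (c2 - a2*y)*x2 = 11*2.0 + (-6.0)*4.0 + 0.0*0.0 = 22.0 - 24.0 + 0.0 = -2.0


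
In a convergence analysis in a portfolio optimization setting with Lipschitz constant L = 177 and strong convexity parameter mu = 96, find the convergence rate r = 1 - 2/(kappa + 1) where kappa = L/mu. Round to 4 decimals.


Step 1: Compute the condition number.
kappa = L/mu = 177/96 = 1.8438
Step 2: Compute the convergence rate.
r = 1 - 2/(kappa + 1) = 1 - 2*mu/(L + mu) = (L - mu)/(L + mu) = 81/273 = 0.2967


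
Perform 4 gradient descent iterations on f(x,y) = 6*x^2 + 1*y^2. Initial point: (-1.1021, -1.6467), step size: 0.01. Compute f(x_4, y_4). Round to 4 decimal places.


Gradient descent on f(x,y) = 6*x^2 + 1*y^2.
Starting point: (-1.1021, -1.6467), alpha = 0.01
Step 1: grad_x = 2*6*-1.1021 = -13.2252, grad_y = 2*1*-1.6467 = -3.2934
  x_1 = -1.1021 - 0.01*-13.2252 = -0.9698
  y_1 = -1.6467 - 0.01*-3.2934 = -1.6138
Step 2: grad_x = 2*6*-0.9698 = -11.6382, grad_y = 2*1*-1.6138 = -3.2275
  x_2 = -0.9698 - 0.01*-11.6382 = -0.8535
  y_2 = -1.6138 - 0.01*-3.2275 = -1.5815
Step 3: grad_x = 2*6*-0.8535 = -10.2416, grad_y = 2*1*-1.5815 = -3.163
  x_3 = -0.8535 - 0.01*-10.2416 = -0.7511
  y_3 = -1.5815 - 0.01*-3.163 = -1.5499
Step 4: grad_x = 2*6*-0.7511 = -9.0126, grad_y = 2*1*-1.5499 = -3.0997
  x_4 = -0.7511 - 0.01*-9.0126 = -0.6609
  y_4 = -1.5499 - 0.01*-3.0997 = -1.5189
f(-0.6609, -1.5189) = 6*(-0.6609)^2 + 1*(-1.5189)^2 = 4.9279


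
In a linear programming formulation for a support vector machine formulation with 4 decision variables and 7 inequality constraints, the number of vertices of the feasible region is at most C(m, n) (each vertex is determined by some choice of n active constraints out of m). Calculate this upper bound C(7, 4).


Each vertex corresponds to some choice of n active constraints out of m, so the number of vertices is at most C(m, n) = m! / (n!(m-n)!).
m = 7, n = 4
Numerator: 7 * 6 * 5 * 4
Denominator: 4! = 24
C(7, 4) = 35


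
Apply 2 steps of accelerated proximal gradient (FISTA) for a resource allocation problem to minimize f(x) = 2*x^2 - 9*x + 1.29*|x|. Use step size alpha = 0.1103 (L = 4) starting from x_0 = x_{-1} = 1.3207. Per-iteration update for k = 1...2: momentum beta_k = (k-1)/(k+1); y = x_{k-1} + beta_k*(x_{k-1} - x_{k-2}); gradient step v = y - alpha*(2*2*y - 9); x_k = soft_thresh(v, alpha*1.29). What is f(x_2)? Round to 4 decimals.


FISTA on f(x) = 2*x^2 - 9*x + 1.29*|x|
L = 4, alpha = 0.1103
Iteration 1: beta = 0.0, y = 1.3207 + 0.0*(1.3207 - 1.3207) = 1.3207
  grad(y) = -3.7172, v = y - alpha*grad = 1.7307
  prox(v) = soft_thresh(1.7307, 0.1423) = 1.5884
Iteration 2: beta = 0.3333, y = 1.5884 + 0.3333*(1.5884 - 1.3207) = 1.6777
  grad(y) = -2.2894, v = y - alpha*grad = 1.9302
  prox(v) = soft_thresh(1.9302, 0.1423) = 1.7879
f(x_2) = 2*1.7879^2 - 9*1.7879 + 1.29*|1.7879| = -7.3915


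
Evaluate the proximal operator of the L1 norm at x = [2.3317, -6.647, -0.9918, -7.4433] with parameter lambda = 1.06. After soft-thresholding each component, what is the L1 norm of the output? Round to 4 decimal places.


Soft-thresholding with lambda = 1.06:
prox(2.3317) = sign(2.3317)*max(|2.3317| - 1.06, 0) = 1.2717
prox(-6.647) = sign(-6.647)*max(|-6.647| - 1.06, 0) = -5.587
prox(-0.9918) = sign(-0.9918)*max(|-0.9918| - 1.06, 0) = 0.0
prox(-7.4433) = sign(-7.4433)*max(|-7.4433| - 1.06, 0) = -6.3833
prox(x) = [1.2717, -5.587, 0.0, -6.3833]
||prox(x)||_1 = 1.2717 + 5.587 + 0.0 + 6.3833 = 13.242


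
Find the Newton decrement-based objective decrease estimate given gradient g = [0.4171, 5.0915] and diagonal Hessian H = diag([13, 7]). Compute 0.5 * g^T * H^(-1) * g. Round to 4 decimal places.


Step 1: H is diagonal, so H^(-1) * g = [0.0321, 0.7274].
Step 2: g^T H^(-1) g = sum_i g_i^2 / H_ii
  = (0.4171)^2/13 + (5.0915)^2/7
  = 0.0134 + 3.7033 = 3.7167
Step 3: Objective decrease = 0.5 * g^T H^(-1) g = 1.8584


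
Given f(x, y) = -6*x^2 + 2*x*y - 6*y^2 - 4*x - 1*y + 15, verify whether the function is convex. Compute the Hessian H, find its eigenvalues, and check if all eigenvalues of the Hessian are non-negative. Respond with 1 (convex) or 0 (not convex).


The Hessian of f(x,y) = -6*x^2 + 2*x*y - 6*y^2 - 4*x - 1*y + 15 is:
H = [[-12, 2], [2, -12]]
Trace = -12 - 12 = -24
Determinant = -12*-12 - (2)^2 = 140
Discriminant = (-24)^2 - 4*140 = 16.0
Eigenvalues: lambda_1 = -14.0, lambda_2 = -10.0
The function is not convex.

0


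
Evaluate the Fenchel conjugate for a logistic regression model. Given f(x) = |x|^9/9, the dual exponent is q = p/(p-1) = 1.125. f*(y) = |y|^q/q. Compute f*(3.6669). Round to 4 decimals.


The conjugate exponent q satisfies 1/p + 1/q = 1.
p = 9, so q = 9/(9 - 1) = 1.125
|y|^q = 3.6669^1.125 = 4.3136
f*(3.6669) = 4.3136 / 1.125 = 3.8343


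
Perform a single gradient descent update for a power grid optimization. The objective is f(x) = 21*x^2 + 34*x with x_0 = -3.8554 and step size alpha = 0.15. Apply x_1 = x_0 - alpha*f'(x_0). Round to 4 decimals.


We compute the gradient at x_0 and apply the update.
f'(x) = 42*x + 34
f'(-3.8554) = 42*-3.8554 + 34 = -127.9268
x_1 = -3.8554 - 0.15*-127.9268 = 15.3336


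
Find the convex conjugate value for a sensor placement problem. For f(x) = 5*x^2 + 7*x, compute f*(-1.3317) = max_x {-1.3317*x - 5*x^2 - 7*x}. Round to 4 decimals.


f*(y) = sup_x {y*x - a*x^2 - b*x} = sup_x {(y-b)*x - a*x^2}
FOC: (y - b) - 2a*x = 0 => x* = (y - b)/(2a)
x* = (-1.3317 - 7)/(2*5) = -0.8332
f*(-1.3317) = (y-b)^2/(4a) = (-1.3317 - 7)^2/(4*5)
= 69.4172/20 = 3.4709


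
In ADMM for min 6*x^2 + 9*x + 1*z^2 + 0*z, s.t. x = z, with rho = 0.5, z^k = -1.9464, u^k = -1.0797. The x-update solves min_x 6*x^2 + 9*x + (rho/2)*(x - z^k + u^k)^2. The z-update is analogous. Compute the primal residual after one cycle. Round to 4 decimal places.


ADMM iteration with rho = 0.5, z^k = -1.9464, u^k = -1.0797
Step 1: x-update.
Minimize 6*x^2 + 9*x + (0.5/2)*(x + 1.9464 - 1.0797)^2
FOC: (2*6 + 0.5)*x = -9 + 0.5*(-1.9464 + 1.0797)
x^{k+1} = -0.7547
Step 2: z-update.
Minimize 1*z^2 + 0*z + (0.5/2)*(-0.7547 - z - 1.0797)^2
FOC: (2*1 + 0.5)*z = 0 + 0.5*(-0.7547 - 1.0797)
z^{k+1} = -0.3669
Step 3: u-update.
u^{k+1} = -1.0797 - 0.7547 + 0.3669 = -1.4675
Step 4: Primal residual = |-0.7547 + 0.3669| = 0.3878
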